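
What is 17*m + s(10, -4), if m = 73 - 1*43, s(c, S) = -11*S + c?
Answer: 564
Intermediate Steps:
s(c, S) = c - 11*S
m = 30 (m = 73 - 43 = 30)
17*m + s(10, -4) = 17*30 + (10 - 11*(-4)) = 510 + (10 + 44) = 510 + 54 = 564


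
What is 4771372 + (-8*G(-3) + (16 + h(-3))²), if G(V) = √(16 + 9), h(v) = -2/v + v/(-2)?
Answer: 171779833/36 ≈ 4.7717e+6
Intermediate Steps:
h(v) = -2/v - v/2 (h(v) = -2/v + v*(-½) = -2/v - v/2)
G(V) = 5 (G(V) = √25 = 5)
4771372 + (-8*G(-3) + (16 + h(-3))²) = 4771372 + (-8*5 + (16 + (-2/(-3) - ½*(-3)))²) = 4771372 + (-40 + (16 + (-2*(-⅓) + 3/2))²) = 4771372 + (-40 + (16 + (⅔ + 3/2))²) = 4771372 + (-40 + (16 + 13/6)²) = 4771372 + (-40 + (109/6)²) = 4771372 + (-40 + 11881/36) = 4771372 + 10441/36 = 171779833/36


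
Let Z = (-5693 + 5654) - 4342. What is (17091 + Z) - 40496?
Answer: -27786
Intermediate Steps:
Z = -4381 (Z = -39 - 4342 = -4381)
(17091 + Z) - 40496 = (17091 - 4381) - 40496 = 12710 - 40496 = -27786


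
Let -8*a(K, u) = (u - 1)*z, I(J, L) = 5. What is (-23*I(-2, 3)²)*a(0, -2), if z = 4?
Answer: -1725/2 ≈ -862.50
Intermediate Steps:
a(K, u) = ½ - u/2 (a(K, u) = -(u - 1)*4/8 = -(-1 + u)*4/8 = -(-4 + 4*u)/8 = ½ - u/2)
(-23*I(-2, 3)²)*a(0, -2) = (-23*5²)*(½ - ½*(-2)) = (-23*25)*(½ + 1) = -575*3/2 = -1725/2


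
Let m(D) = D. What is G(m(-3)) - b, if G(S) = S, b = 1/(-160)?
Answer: -479/160 ≈ -2.9938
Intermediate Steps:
b = -1/160 ≈ -0.0062500
G(m(-3)) - b = -3 - 1*(-1/160) = -3 + 1/160 = -479/160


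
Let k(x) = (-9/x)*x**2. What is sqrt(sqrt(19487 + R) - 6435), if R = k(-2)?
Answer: sqrt(-6435 + sqrt(19505)) ≈ 79.343*I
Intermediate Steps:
k(x) = -9*x
R = 18 (R = -9*(-2) = 18)
sqrt(sqrt(19487 + R) - 6435) = sqrt(sqrt(19487 + 18) - 6435) = sqrt(sqrt(19505) - 6435) = sqrt(-6435 + sqrt(19505))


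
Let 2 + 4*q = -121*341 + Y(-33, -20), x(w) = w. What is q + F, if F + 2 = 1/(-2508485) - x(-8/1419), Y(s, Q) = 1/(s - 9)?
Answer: -41973082485251/4068045960 ≈ -10318.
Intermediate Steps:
Y(s, Q) = 1/(-9 + s)
q = -1733047/168 (q = -½ + (-121*341 + 1/(-9 - 33))/4 = -½ + (-41261 + 1/(-42))/4 = -½ + (-41261 - 1/42)/4 = -½ + (¼)*(-1732963/42) = -½ - 1732963/168 = -1733047/168 ≈ -10316.)
F = -7099013969/3559540215 (F = -2 + (1/(-2508485) - (-8)/1419) = -2 + (-1/2508485 - (-8)/1419) = -2 + (-1/2508485 - 1*(-8/1419)) = -2 + (-1/2508485 + 8/1419) = -2 + 20066461/3559540215 = -7099013969/3559540215 ≈ -1.9944)
q + F = -1733047/168 - 7099013969/3559540215 = -41973082485251/4068045960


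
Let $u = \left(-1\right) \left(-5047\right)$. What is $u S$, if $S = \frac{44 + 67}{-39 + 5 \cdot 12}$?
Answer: $26677$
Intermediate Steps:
$u = 5047$
$S = \frac{37}{7}$ ($S = \frac{111}{-39 + 60} = \frac{111}{21} = 111 \cdot \frac{1}{21} = \frac{37}{7} \approx 5.2857$)
$u S = 5047 \cdot \frac{37}{7} = 26677$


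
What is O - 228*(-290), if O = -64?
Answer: 66056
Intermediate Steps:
O - 228*(-290) = -64 - 228*(-290) = -64 + 66120 = 66056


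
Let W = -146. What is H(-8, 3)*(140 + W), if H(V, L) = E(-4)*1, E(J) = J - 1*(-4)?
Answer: 0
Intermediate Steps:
E(J) = 4 + J (E(J) = J + 4 = 4 + J)
H(V, L) = 0 (H(V, L) = (4 - 4)*1 = 0*1 = 0)
H(-8, 3)*(140 + W) = 0*(140 - 146) = 0*(-6) = 0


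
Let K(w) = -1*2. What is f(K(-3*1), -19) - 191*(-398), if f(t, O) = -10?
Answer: 76008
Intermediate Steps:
K(w) = -2
f(K(-3*1), -19) - 191*(-398) = -10 - 191*(-398) = -10 + 76018 = 76008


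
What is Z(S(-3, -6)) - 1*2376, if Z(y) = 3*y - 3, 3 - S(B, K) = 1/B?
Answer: -2369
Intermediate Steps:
S(B, K) = 3 - 1/B
Z(y) = -3 + 3*y
Z(S(-3, -6)) - 1*2376 = (-3 + 3*(3 - 1/(-3))) - 1*2376 = (-3 + 3*(3 - 1*(-⅓))) - 2376 = (-3 + 3*(3 + ⅓)) - 2376 = (-3 + 3*(10/3)) - 2376 = (-3 + 10) - 2376 = 7 - 2376 = -2369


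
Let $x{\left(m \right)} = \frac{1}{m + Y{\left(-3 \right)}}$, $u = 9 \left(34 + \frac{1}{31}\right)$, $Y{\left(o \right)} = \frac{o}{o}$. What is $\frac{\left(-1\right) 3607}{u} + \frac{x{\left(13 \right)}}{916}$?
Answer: $- \frac{1433931713}{121763880} \approx -11.776$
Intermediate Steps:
$Y{\left(o \right)} = 1$
$u = \frac{9495}{31}$ ($u = 9 \left(34 + \frac{1}{31}\right) = 9 \cdot \frac{1055}{31} = \frac{9495}{31} \approx 306.29$)
$x{\left(m \right)} = \frac{1}{1 + m}$ ($x{\left(m \right)} = \frac{1}{m + 1} = \frac{1}{1 + m}$)
$\frac{\left(-1\right) 3607}{u} + \frac{x{\left(13 \right)}}{916} = \frac{\left(-1\right) 3607}{\frac{9495}{31}} + \frac{1}{\left(1 + 13\right) 916} = \left(-3607\right) \frac{31}{9495} + \frac{1}{14} \cdot \frac{1}{916} = - \frac{111817}{9495} + \frac{1}{14} \cdot \frac{1}{916} = - \frac{111817}{9495} + \frac{1}{12824} = - \frac{1433931713}{121763880}$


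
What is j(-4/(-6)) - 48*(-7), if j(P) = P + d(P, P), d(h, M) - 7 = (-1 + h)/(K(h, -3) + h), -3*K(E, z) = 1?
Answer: 1028/3 ≈ 342.67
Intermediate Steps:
K(E, z) = -1/3 (K(E, z) = -1/3*1 = -1/3)
d(h, M) = 7 + (-1 + h)/(-1/3 + h)
j(P) = P + 2*(-5 + 12*P)/(-1 + 3*P)
j(-4/(-6)) - 48*(-7) = (-10 + 3*(-4/(-6))**2 + 23*(-4/(-6)))/(-1 + 3*(-4/(-6))) - 48*(-7) = (-10 + 3*(-4*(-1/6))**2 + 23*(-4*(-1/6)))/(-1 + 3*(-4*(-1/6))) + 336 = (-10 + 3*(2/3)**2 + 23*(2/3))/(-1 + 3*(2/3)) + 336 = (-10 + 3*(4/9) + 46/3)/(-1 + 2) + 336 = (-10 + 4/3 + 46/3)/1 + 336 = 1*(20/3) + 336 = 20/3 + 336 = 1028/3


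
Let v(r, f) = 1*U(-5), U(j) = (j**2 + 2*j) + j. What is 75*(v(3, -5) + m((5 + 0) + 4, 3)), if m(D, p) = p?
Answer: 975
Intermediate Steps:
U(j) = j**2 + 3*j
v(r, f) = 10 (v(r, f) = 1*(-5*(3 - 5)) = 1*(-5*(-2)) = 1*10 = 10)
75*(v(3, -5) + m((5 + 0) + 4, 3)) = 75*(10 + 3) = 75*13 = 975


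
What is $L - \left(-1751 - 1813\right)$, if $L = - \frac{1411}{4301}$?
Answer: $\frac{901609}{253} \approx 3563.7$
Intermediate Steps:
$L = - \frac{83}{253}$ ($L = \left(-1411\right) \frac{1}{4301} = - \frac{83}{253} \approx -0.32806$)
$L - \left(-1751 - 1813\right) = - \frac{83}{253} - \left(-1751 - 1813\right) = - \frac{83}{253} - -3564 = - \frac{83}{253} + 3564 = \frac{901609}{253}$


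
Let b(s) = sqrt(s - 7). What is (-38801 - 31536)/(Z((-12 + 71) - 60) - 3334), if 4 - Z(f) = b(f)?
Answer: 117111105/5544454 - 70337*I*sqrt(2)/5544454 ≈ 21.122 - 0.017941*I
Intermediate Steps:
b(s) = sqrt(-7 + s)
Z(f) = 4 - sqrt(-7 + f)
(-38801 - 31536)/(Z((-12 + 71) - 60) - 3334) = (-38801 - 31536)/((4 - sqrt(-7 + ((-12 + 71) - 60))) - 3334) = -70337/((4 - sqrt(-7 + (59 - 60))) - 3334) = -70337/((4 - sqrt(-7 - 1)) - 3334) = -70337/((4 - sqrt(-8)) - 3334) = -70337/((4 - 2*I*sqrt(2)) - 3334) = -70337/(-3330 - 2*I*sqrt(2))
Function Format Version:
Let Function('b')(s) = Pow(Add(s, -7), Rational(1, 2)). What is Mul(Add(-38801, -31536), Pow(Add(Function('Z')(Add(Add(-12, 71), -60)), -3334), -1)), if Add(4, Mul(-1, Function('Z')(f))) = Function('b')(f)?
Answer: Add(Rational(117111105, 5544454), Mul(Rational(-70337, 5544454), I, Pow(2, Rational(1, 2)))) ≈ Add(21.122, Mul(-0.017941, I))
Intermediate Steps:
Function('b')(s) = Pow(Add(-7, s), Rational(1, 2))
Function('Z')(f) = Add(4, Mul(-1, Pow(Add(-7, f), Rational(1, 2))))
Mul(Add(-38801, -31536), Pow(Add(Function('Z')(Add(Add(-12, 71), -60)), -3334), -1)) = Mul(Add(-38801, -31536), Pow(Add(Add(4, Mul(-1, Pow(Add(-7, Add(Add(-12, 71), -60)), Rational(1, 2)))), -3334), -1)) = Mul(-70337, Pow(Add(Add(4, Mul(-1, Pow(Add(-7, Add(59, -60)), Rational(1, 2)))), -3334), -1)) = Mul(-70337, Pow(Add(Add(4, Mul(-1, Pow(Add(-7, -1), Rational(1, 2)))), -3334), -1)) = Mul(-70337, Pow(Add(Add(4, Mul(-1, Pow(-8, Rational(1, 2)))), -3334), -1)) = Mul(-70337, Pow(Add(Add(4, Mul(-1, Mul(2, I, Pow(2, Rational(1, 2))))), -3334), -1)) = Mul(-70337, Pow(Add(Add(4, Mul(-2, I, Pow(2, Rational(1, 2)))), -3334), -1)) = Mul(-70337, Pow(Add(-3330, Mul(-2, I, Pow(2, Rational(1, 2)))), -1))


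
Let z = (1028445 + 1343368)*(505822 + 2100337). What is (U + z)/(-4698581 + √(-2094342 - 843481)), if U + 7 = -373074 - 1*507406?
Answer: -7260859252446627045/5519166587846 - 1545330228945*I*√2937823/5519166587846 ≈ -1.3156e+6 - 479.91*I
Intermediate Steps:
z = 6181321796267 (z = 2371813*2606159 = 6181321796267)
U = -880487 (U = -7 + (-373074 - 1*507406) = -7 + (-373074 - 507406) = -7 - 880480 = -880487)
(U + z)/(-4698581 + √(-2094342 - 843481)) = (-880487 + 6181321796267)/(-4698581 + √(-2094342 - 843481)) = 6181320915780/(-4698581 + √(-2937823)) = 6181320915780/(-4698581 + I*√2937823)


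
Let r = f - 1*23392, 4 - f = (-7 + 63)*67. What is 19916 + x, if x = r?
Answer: -7224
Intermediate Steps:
f = -3748 (f = 4 - (-7 + 63)*67 = 4 - 56*67 = 4 - 1*3752 = 4 - 3752 = -3748)
r = -27140 (r = -3748 - 1*23392 = -3748 - 23392 = -27140)
x = -27140
19916 + x = 19916 - 27140 = -7224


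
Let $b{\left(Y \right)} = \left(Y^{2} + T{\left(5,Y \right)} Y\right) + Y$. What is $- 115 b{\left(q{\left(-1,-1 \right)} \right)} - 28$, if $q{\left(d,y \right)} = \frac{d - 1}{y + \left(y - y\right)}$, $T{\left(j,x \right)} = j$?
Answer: $-1868$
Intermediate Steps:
$q{\left(d,y \right)} = \frac{-1 + d}{y}$ ($q{\left(d,y \right)} = \frac{-1 + d}{y + 0} = \frac{-1 + d}{y}$)
$b{\left(Y \right)} = Y^{2} + 6 Y$ ($b{\left(Y \right)} = \left(Y^{2} + 5 Y\right) + Y = Y^{2} + 6 Y$)
$- 115 b{\left(q{\left(-1,-1 \right)} \right)} - 28 = - 115 \frac{-1 - 1}{-1} \left(6 + \frac{-1 - 1}{-1}\right) - 28 = - 115 \left(-1\right) \left(-2\right) \left(6 - -2\right) - 28 = - 115 \cdot 2 \left(6 + 2\right) - 28 = - 115 \cdot 2 \cdot 8 - 28 = \left(-115\right) 16 - 28 = -1840 - 28 = -1868$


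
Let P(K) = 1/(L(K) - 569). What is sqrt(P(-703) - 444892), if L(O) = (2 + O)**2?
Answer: I*sqrt(6698851519096811)/122708 ≈ 667.0*I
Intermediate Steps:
P(K) = 1/(-569 + (2 + K)**2) (P(K) = 1/((2 + K)**2 - 569) = 1/(-569 + (2 + K)**2))
sqrt(P(-703) - 444892) = sqrt(1/(-569 + (2 - 703)**2) - 444892) = sqrt(1/(-569 + (-701)**2) - 444892) = sqrt(1/(-569 + 491401) - 444892) = sqrt(1/490832 - 444892) = sqrt(-218367230143/490832) = I*sqrt(6698851519096811)/122708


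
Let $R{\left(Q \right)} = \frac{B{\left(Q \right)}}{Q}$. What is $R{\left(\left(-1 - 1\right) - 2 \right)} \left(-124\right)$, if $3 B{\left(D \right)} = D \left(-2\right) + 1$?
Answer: $93$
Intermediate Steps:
$B{\left(D \right)} = \frac{1}{3} - \frac{2 D}{3}$ ($B{\left(D \right)} = \frac{D \left(-2\right) + 1}{3} = \frac{- 2 D + 1}{3} = \frac{1 - 2 D}{3} = \frac{1}{3} - \frac{2 D}{3}$)
$R{\left(Q \right)} = \frac{\frac{1}{3} - \frac{2 Q}{3}}{Q}$
$R{\left(\left(-1 - 1\right) - 2 \right)} \left(-124\right) = \frac{1 - 2 \left(\left(-1 - 1\right) - 2\right)}{3 \left(\left(-1 - 1\right) - 2\right)} \left(-124\right) = \frac{1 - 2 \left(-2 - 2\right)}{3 \left(-2 - 2\right)} \left(-124\right) = \frac{1 - -8}{3 \left(-4\right)} \left(-124\right) = \frac{1}{3} \left(- \frac{1}{4}\right) \left(1 + 8\right) \left(-124\right) = \frac{1}{3} \left(- \frac{1}{4}\right) 9 \left(-124\right) = \left(- \frac{3}{4}\right) \left(-124\right) = 93$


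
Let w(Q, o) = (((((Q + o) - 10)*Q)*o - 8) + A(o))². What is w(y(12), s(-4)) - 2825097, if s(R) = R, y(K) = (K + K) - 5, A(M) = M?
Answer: -2671433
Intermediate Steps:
y(K) = -5 + 2*K (y(K) = 2*K - 5 = -5 + 2*K)
w(Q, o) = (-8 + o + Q*o*(-10 + Q + o))² (w(Q, o) = (((((Q + o) - 10)*Q)*o - 8) + o)² = ((((-10 + Q + o)*Q)*o - 8) + o)² = (((Q*(-10 + Q + o))*o - 8) + o)² = ((Q*o*(-10 + Q + o) - 8) + o)² = ((-8 + Q*o*(-10 + Q + o)) + o)² = (-8 + o + Q*o*(-10 + Q + o))²)
w(y(12), s(-4)) - 2825097 = (-8 - 4 + (-5 + 2*12)*(-4)² - 4*(-5 + 2*12)² - 10*(-5 + 2*12)*(-4))² - 2825097 = (-8 - 4 + (-5 + 24)*16 - 4*(-5 + 24)² - 10*(-5 + 24)*(-4))² - 2825097 = (-8 - 4 + 19*16 - 4*19² - 10*19*(-4))² - 2825097 = (-8 - 4 + 304 - 4*361 + 760)² - 2825097 = (-8 - 4 + 304 - 1444 + 760)² - 2825097 = (-392)² - 2825097 = 153664 - 2825097 = -2671433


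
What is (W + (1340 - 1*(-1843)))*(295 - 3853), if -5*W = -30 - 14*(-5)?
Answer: -11296650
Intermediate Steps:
W = -8 (W = -(-30 - 14*(-5))/5 = -(-30 + 70)/5 = -⅕*40 = -8)
(W + (1340 - 1*(-1843)))*(295 - 3853) = (-8 + (1340 - 1*(-1843)))*(295 - 3853) = (-8 + (1340 + 1843))*(-3558) = (-8 + 3183)*(-3558) = 3175*(-3558) = -11296650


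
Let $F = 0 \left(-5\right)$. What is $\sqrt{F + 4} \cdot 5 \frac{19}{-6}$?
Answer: $- \frac{95}{3} \approx -31.667$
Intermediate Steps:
$F = 0$
$\sqrt{F + 4} \cdot 5 \frac{19}{-6} = \sqrt{0 + 4} \cdot 5 \frac{19}{-6} = \sqrt{4} \cdot 5 \cdot 19 \left(- \frac{1}{6}\right) = 2 \cdot 5 \left(- \frac{19}{6}\right) = 10 \left(- \frac{19}{6}\right) = - \frac{95}{3}$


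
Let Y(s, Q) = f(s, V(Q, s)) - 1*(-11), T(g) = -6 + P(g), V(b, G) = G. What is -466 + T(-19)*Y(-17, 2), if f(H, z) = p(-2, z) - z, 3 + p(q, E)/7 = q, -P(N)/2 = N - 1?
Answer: -704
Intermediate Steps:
P(N) = 2 - 2*N (P(N) = -2*(N - 1) = -2*(-1 + N) = 2 - 2*N)
p(q, E) = -21 + 7*q
f(H, z) = -35 - z (f(H, z) = (-21 + 7*(-2)) - z = (-21 - 14) - z = -35 - z)
T(g) = -4 - 2*g (T(g) = -6 + (2 - 2*g) = -4 - 2*g)
Y(s, Q) = -24 - s (Y(s, Q) = (-35 - s) - 1*(-11) = (-35 - s) + 11 = -24 - s)
-466 + T(-19)*Y(-17, 2) = -466 + (-4 - 2*(-19))*(-24 - 1*(-17)) = -466 + (-4 + 38)*(-24 + 17) = -466 + 34*(-7) = -466 - 238 = -704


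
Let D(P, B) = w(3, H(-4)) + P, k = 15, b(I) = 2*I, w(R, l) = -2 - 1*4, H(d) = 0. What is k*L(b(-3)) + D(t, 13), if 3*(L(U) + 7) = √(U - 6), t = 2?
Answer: -109 + 10*I*√3 ≈ -109.0 + 17.32*I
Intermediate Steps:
w(R, l) = -6 (w(R, l) = -2 - 4 = -6)
L(U) = -7 + √(-6 + U)/3 (L(U) = -7 + √(U - 6)/3 = -7 + √(-6 + U)/3)
D(P, B) = -6 + P
k*L(b(-3)) + D(t, 13) = 15*(-7 + √(-6 + 2*(-3))/3) + (-6 + 2) = 15*(-7 + √(-6 - 6)/3) - 4 = 15*(-7 + √(-12)/3) - 4 = 15*(-7 + (2*I*√3)/3) - 4 = 15*(-7 + 2*I*√3/3) - 4 = (-105 + 10*I*√3) - 4 = -109 + 10*I*√3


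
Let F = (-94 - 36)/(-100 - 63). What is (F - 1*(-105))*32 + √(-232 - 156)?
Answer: 551840/163 + 2*I*√97 ≈ 3385.5 + 19.698*I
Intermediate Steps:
F = 130/163 (F = -130/(-163) = -130*(-1/163) = 130/163 ≈ 0.79755)
(F - 1*(-105))*32 + √(-232 - 156) = (130/163 - 1*(-105))*32 + √(-232 - 156) = (130/163 + 105)*32 + √(-388) = (17245/163)*32 + 2*I*√97 = 551840/163 + 2*I*√97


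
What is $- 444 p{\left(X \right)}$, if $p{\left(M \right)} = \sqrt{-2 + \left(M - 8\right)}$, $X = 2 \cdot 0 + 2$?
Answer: $- 888 i \sqrt{2} \approx - 1255.8 i$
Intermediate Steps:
$X = 2$ ($X = 0 + 2 = 2$)
$p{\left(M \right)} = \sqrt{-10 + M}$ ($p{\left(M \right)} = \sqrt{-2 + \left(M - 8\right)} = \sqrt{-2 + \left(-8 + M\right)} = \sqrt{-10 + M}$)
$- 444 p{\left(X \right)} = - 444 \sqrt{-10 + 2} = - 444 \sqrt{-8} = - 444 \cdot 2 i \sqrt{2} = - 888 i \sqrt{2}$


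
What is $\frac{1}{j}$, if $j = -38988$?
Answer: $- \frac{1}{38988} \approx -2.5649 \cdot 10^{-5}$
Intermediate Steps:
$\frac{1}{j} = \frac{1}{-38988} = - \frac{1}{38988}$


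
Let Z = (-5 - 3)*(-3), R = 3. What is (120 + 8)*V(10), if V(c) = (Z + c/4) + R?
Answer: 3776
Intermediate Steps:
Z = 24 (Z = -8*(-3) = 24)
V(c) = 27 + c/4 (V(c) = (24 + c/4) + 3 = 27 + c/4)
(120 + 8)*V(10) = (120 + 8)*(27 + (¼)*10) = 128*(27 + 5/2) = 128*(59/2) = 3776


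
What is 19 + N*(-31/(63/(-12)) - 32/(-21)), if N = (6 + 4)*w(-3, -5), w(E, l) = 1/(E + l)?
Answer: 68/7 ≈ 9.7143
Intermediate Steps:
N = -5/4 (N = (6 + 4)/(-3 - 5) = 10/(-8) = 10*(-1/8) = -5/4 ≈ -1.2500)
19 + N*(-31/(63/(-12)) - 32/(-21)) = 19 - 5*(-31/(63/(-12)) - 32/(-21))/4 = 19 - 5*(-31/(63*(-1/12)) - 32*(-1/21))/4 = 19 - 5*(-31/(-21/4) + 32/21)/4 = 19 - 5*(-31*(-4/21) + 32/21)/4 = 19 - 5*(124/21 + 32/21)/4 = 19 - 5/4*52/7 = 19 - 65/7 = 68/7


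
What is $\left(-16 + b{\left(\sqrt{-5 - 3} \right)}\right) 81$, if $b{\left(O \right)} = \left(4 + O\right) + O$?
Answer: $-972 + 324 i \sqrt{2} \approx -972.0 + 458.21 i$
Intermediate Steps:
$b{\left(O \right)} = 4 + 2 O$
$\left(-16 + b{\left(\sqrt{-5 - 3} \right)}\right) 81 = \left(-16 + \left(4 + 2 \sqrt{-5 - 3}\right)\right) 81 = \left(-16 + \left(4 + 2 \sqrt{-8}\right)\right) 81 = \left(-16 + \left(4 + 2 \cdot 2 i \sqrt{2}\right)\right) 81 = \left(-16 + \left(4 + 4 i \sqrt{2}\right)\right) 81 = \left(-12 + 4 i \sqrt{2}\right) 81 = -972 + 324 i \sqrt{2}$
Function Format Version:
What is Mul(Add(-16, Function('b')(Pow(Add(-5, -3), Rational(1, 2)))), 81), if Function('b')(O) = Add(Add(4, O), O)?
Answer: Add(-972, Mul(324, I, Pow(2, Rational(1, 2)))) ≈ Add(-972.00, Mul(458.21, I))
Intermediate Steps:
Function('b')(O) = Add(4, Mul(2, O))
Mul(Add(-16, Function('b')(Pow(Add(-5, -3), Rational(1, 2)))), 81) = Mul(Add(-16, Add(4, Mul(2, Pow(Add(-5, -3), Rational(1, 2))))), 81) = Mul(Add(-16, Add(4, Mul(2, Pow(-8, Rational(1, 2))))), 81) = Mul(Add(-16, Add(4, Mul(2, Mul(2, I, Pow(2, Rational(1, 2)))))), 81) = Mul(Add(-16, Add(4, Mul(4, I, Pow(2, Rational(1, 2))))), 81) = Mul(Add(-12, Mul(4, I, Pow(2, Rational(1, 2)))), 81) = Add(-972, Mul(324, I, Pow(2, Rational(1, 2))))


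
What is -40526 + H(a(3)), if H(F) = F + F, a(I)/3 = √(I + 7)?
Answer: -40526 + 6*√10 ≈ -40507.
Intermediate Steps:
a(I) = 3*√(7 + I) (a(I) = 3*√(I + 7) = 3*√(7 + I))
H(F) = 2*F
-40526 + H(a(3)) = -40526 + 2*(3*√(7 + 3)) = -40526 + 2*(3*√10) = -40526 + 6*√10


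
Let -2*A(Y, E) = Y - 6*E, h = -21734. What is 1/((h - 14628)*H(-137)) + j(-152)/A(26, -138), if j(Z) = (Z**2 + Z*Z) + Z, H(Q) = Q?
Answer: -229432292837/2127140638 ≈ -107.86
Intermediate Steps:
A(Y, E) = 3*E - Y/2 (A(Y, E) = -(Y - 6*E)/2 = 3*E - Y/2)
j(Z) = Z + 2*Z**2 (j(Z) = (Z**2 + Z**2) + Z = 2*Z**2 + Z = Z + 2*Z**2)
1/((h - 14628)*H(-137)) + j(-152)/A(26, -138) = 1/(-21734 - 14628*(-137)) + (-152*(1 + 2*(-152)))/(3*(-138) - 1/2*26) = -1/137/(-36362) + (-152*(1 - 304))/(-414 - 13) = -1/36362*(-1/137) - 152*(-303)/(-427) = 1/4981594 + 46056*(-1/427) = 1/4981594 - 46056/427 = -229432292837/2127140638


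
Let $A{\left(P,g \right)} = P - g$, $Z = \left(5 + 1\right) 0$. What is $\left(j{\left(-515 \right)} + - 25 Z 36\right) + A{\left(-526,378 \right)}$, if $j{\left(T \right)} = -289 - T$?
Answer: $-678$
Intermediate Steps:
$Z = 0$ ($Z = 6 \cdot 0 = 0$)
$\left(j{\left(-515 \right)} + - 25 Z 36\right) + A{\left(-526,378 \right)} = \left(\left(-289 - -515\right) + \left(-25\right) 0 \cdot 36\right) - 904 = \left(\left(-289 + 515\right) + 0 \cdot 36\right) - 904 = \left(226 + 0\right) - 904 = 226 - 904 = -678$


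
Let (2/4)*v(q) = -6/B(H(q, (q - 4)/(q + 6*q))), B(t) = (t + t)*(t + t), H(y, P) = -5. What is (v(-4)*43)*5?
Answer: -129/5 ≈ -25.800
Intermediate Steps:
B(t) = 4*t² (B(t) = (2*t)*(2*t) = 4*t²)
v(q) = -3/25 (v(q) = 2*(-6/(4*(-5)²)) = 2*(-6/(4*25)) = 2*(-6/100) = 2*(-6*1/100) = 2*(-3/50) = -3/25)
(v(-4)*43)*5 = -3/25*43*5 = -129/25*5 = -129/5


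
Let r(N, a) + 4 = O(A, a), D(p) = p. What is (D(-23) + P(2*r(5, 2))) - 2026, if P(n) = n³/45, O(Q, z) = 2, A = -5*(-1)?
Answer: -92269/45 ≈ -2050.4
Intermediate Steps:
A = 5
r(N, a) = -2 (r(N, a) = -4 + 2 = -2)
P(n) = n³/45 (P(n) = n³*(1/45) = n³/45)
(D(-23) + P(2*r(5, 2))) - 2026 = (-23 + (2*(-2))³/45) - 2026 = (-23 + (1/45)*(-4)³) - 2026 = (-23 + (1/45)*(-64)) - 2026 = (-23 - 64/45) - 2026 = -1099/45 - 2026 = -92269/45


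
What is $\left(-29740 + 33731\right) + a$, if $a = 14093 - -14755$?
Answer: $32839$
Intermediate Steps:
$a = 28848$ ($a = 14093 + 14755 = 28848$)
$\left(-29740 + 33731\right) + a = \left(-29740 + 33731\right) + 28848 = 3991 + 28848 = 32839$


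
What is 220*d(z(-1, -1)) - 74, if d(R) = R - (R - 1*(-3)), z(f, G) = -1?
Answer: -734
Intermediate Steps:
d(R) = -3 (d(R) = R - (R + 3) = R - (3 + R) = R + (-3 - R) = -3)
220*d(z(-1, -1)) - 74 = 220*(-3) - 74 = -660 - 74 = -734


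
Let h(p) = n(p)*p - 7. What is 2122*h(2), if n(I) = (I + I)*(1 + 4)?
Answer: 70026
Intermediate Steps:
n(I) = 10*I (n(I) = (2*I)*5 = 10*I)
h(p) = -7 + 10*p² (h(p) = (10*p)*p - 7 = 10*p² - 7 = -7 + 10*p²)
2122*h(2) = 2122*(-7 + 10*2²) = 2122*(-7 + 10*4) = 2122*(-7 + 40) = 2122*33 = 70026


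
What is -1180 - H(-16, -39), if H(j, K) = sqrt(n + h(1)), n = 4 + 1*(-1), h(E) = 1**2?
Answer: -1182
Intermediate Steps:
h(E) = 1
n = 3 (n = 4 - 1 = 3)
H(j, K) = 2 (H(j, K) = sqrt(3 + 1) = sqrt(4) = 2)
-1180 - H(-16, -39) = -1180 - 1*2 = -1180 - 2 = -1182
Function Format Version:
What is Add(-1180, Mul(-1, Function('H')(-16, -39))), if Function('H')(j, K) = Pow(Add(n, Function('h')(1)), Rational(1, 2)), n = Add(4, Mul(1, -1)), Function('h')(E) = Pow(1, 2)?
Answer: -1182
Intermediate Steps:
Function('h')(E) = 1
n = 3 (n = Add(4, -1) = 3)
Function('H')(j, K) = 2 (Function('H')(j, K) = Pow(Add(3, 1), Rational(1, 2)) = Pow(4, Rational(1, 2)) = 2)
Add(-1180, Mul(-1, Function('H')(-16, -39))) = Add(-1180, Mul(-1, 2)) = Add(-1180, -2) = -1182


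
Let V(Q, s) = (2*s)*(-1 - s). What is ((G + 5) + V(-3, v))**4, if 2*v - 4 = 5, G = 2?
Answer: 52200625/16 ≈ 3.2625e+6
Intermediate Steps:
v = 9/2 (v = 2 + (1/2)*5 = 2 + 5/2 = 9/2 ≈ 4.5000)
V(Q, s) = 2*s*(-1 - s)
((G + 5) + V(-3, v))**4 = ((2 + 5) - 2*9/2*(1 + 9/2))**4 = (7 - 2*9/2*11/2)**4 = (7 - 99/2)**4 = (-85/2)**4 = 52200625/16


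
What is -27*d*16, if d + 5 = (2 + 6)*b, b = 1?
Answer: -1296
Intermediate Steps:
d = 3 (d = -5 + (2 + 6)*1 = -5 + 8*1 = -5 + 8 = 3)
-27*d*16 = -27*3*16 = -81*16 = -1296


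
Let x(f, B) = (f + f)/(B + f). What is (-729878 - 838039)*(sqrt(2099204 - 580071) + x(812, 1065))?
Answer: -2546297208/1877 - 1567917*sqrt(1519133) ≈ -1.9339e+9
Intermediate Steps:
x(f, B) = 2*f/(B + f) (x(f, B) = (2*f)/(B + f) = 2*f/(B + f))
(-729878 - 838039)*(sqrt(2099204 - 580071) + x(812, 1065)) = (-729878 - 838039)*(sqrt(2099204 - 580071) + 2*812/(1065 + 812)) = -1567917*(sqrt(1519133) + 2*812/1877) = -1567917*(sqrt(1519133) + 2*812*(1/1877)) = -1567917*(sqrt(1519133) + 1624/1877) = -1567917*(1624/1877 + sqrt(1519133)) = -2546297208/1877 - 1567917*sqrt(1519133)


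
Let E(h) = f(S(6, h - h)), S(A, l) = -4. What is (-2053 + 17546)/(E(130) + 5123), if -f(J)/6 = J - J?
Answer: 15493/5123 ≈ 3.0242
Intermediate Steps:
f(J) = 0 (f(J) = -6*(J - J) = -6*0 = 0)
E(h) = 0
(-2053 + 17546)/(E(130) + 5123) = (-2053 + 17546)/(0 + 5123) = 15493/5123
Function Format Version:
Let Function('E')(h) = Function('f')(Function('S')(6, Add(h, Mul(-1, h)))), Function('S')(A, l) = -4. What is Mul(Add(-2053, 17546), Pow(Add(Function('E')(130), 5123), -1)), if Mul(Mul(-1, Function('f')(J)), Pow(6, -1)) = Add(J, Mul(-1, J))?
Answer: Rational(15493, 5123) ≈ 3.0242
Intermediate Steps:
Function('f')(J) = 0 (Function('f')(J) = Mul(-6, Add(J, Mul(-1, J))) = Mul(-6, 0) = 0)
Function('E')(h) = 0
Mul(Add(-2053, 17546), Pow(Add(Function('E')(130), 5123), -1)) = Mul(Add(-2053, 17546), Pow(Add(0, 5123), -1)) = Mul(15493, Pow(5123, -1)) = Mul(15493, Rational(1, 5123)) = Rational(15493, 5123)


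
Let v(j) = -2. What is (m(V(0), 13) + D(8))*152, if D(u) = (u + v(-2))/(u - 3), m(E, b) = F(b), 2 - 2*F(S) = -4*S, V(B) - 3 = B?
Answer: 21432/5 ≈ 4286.4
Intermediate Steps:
V(B) = 3 + B
F(S) = 1 + 2*S (F(S) = 1 - (-2)*S = 1 + 2*S)
m(E, b) = 1 + 2*b
D(u) = (-2 + u)/(-3 + u) (D(u) = (u - 2)/(u - 3) = (-2 + u)/(-3 + u))
(m(V(0), 13) + D(8))*152 = ((1 + 2*13) + (-2 + 8)/(-3 + 8))*152 = ((1 + 26) + 6/5)*152 = (27 + (⅕)*6)*152 = (27 + 6/5)*152 = (141/5)*152 = 21432/5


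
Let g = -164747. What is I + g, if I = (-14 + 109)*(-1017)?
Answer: -261362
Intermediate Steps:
I = -96615 (I = 95*(-1017) = -96615)
I + g = -96615 - 164747 = -261362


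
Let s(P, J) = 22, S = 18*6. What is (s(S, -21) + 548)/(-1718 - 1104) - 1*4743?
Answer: -6692658/1411 ≈ -4743.2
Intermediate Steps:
S = 108
(s(S, -21) + 548)/(-1718 - 1104) - 1*4743 = (22 + 548)/(-1718 - 1104) - 1*4743 = 570/(-2822) - 4743 = 570*(-1/2822) - 4743 = -285/1411 - 4743 = -6692658/1411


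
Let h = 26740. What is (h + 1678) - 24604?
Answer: 3814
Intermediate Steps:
(h + 1678) - 24604 = (26740 + 1678) - 24604 = 28418 - 24604 = 3814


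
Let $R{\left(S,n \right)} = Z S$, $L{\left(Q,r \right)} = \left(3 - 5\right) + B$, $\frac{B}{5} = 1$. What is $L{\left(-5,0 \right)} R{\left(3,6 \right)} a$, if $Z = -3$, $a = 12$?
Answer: $-324$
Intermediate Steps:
$B = 5$ ($B = 5 \cdot 1 = 5$)
$L{\left(Q,r \right)} = 3$ ($L{\left(Q,r \right)} = \left(3 - 5\right) + 5 = -2 + 5 = 3$)
$R{\left(S,n \right)} = - 3 S$
$L{\left(-5,0 \right)} R{\left(3,6 \right)} a = 3 \left(\left(-3\right) 3\right) 12 = 3 \left(-9\right) 12 = \left(-27\right) 12 = -324$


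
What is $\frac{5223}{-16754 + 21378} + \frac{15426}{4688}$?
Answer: $\frac{5988453}{1354832} \approx 4.4201$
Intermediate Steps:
$\frac{5223}{-16754 + 21378} + \frac{15426}{4688} = \frac{5223}{4624} + 15426 \cdot \frac{1}{4688} = 5223 \cdot \frac{1}{4624} + \frac{7713}{2344} = \frac{5223}{4624} + \frac{7713}{2344} = \frac{5988453}{1354832}$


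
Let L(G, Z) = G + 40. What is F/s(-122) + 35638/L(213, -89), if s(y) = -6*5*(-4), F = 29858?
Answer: 5915317/15180 ≈ 389.68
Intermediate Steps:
L(G, Z) = 40 + G
s(y) = 120 (s(y) = -30*(-4) = 120)
F/s(-122) + 35638/L(213, -89) = 29858/120 + 35638/(40 + 213) = 29858*(1/120) + 35638/253 = 14929/60 + 35638*(1/253) = 14929/60 + 35638/253 = 5915317/15180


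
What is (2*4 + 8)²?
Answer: 256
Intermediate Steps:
(2*4 + 8)² = (8 + 8)² = 16² = 256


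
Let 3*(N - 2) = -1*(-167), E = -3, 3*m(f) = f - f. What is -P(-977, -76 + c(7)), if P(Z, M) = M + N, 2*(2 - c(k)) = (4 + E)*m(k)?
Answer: 49/3 ≈ 16.333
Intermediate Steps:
m(f) = 0 (m(f) = (f - f)/3 = (1/3)*0 = 0)
N = 173/3 (N = 2 + (-1*(-167))/3 = 2 + (1/3)*167 = 2 + 167/3 = 173/3 ≈ 57.667)
c(k) = 2 (c(k) = 2 - (4 - 3)*0/2 = 2 - 0/2 = 2 - 1/2*0 = 2 + 0 = 2)
P(Z, M) = 173/3 + M (P(Z, M) = M + 173/3 = 173/3 + M)
-P(-977, -76 + c(7)) = -(173/3 + (-76 + 2)) = -(173/3 - 74) = -1*(-49/3) = 49/3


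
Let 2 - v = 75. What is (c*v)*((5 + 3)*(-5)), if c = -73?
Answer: -213160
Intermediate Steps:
v = -73 (v = 2 - 1*75 = 2 - 75 = -73)
(c*v)*((5 + 3)*(-5)) = (-73*(-73))*((5 + 3)*(-5)) = 5329*(8*(-5)) = 5329*(-40) = -213160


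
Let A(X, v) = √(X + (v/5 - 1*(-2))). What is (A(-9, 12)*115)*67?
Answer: 1541*I*√115 ≈ 16525.0*I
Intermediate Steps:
A(X, v) = √(2 + X + v/5) (A(X, v) = √(X + (v*(⅕) + 2)) = √(X + (v/5 + 2)) = √(X + (2 + v/5)) = √(2 + X + v/5))
(A(-9, 12)*115)*67 = ((√(50 + 5*12 + 25*(-9))/5)*115)*67 = ((√(50 + 60 - 225)/5)*115)*67 = ((√(-115)/5)*115)*67 = (((I*√115)/5)*115)*67 = ((I*√115/5)*115)*67 = (23*I*√115)*67 = 1541*I*√115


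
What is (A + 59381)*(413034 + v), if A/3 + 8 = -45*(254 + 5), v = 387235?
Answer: 19520161448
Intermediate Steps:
A = -34989 (A = -24 + 3*(-45*(254 + 5)) = -24 + 3*(-45*259) = -24 + 3*(-11655) = -24 - 34965 = -34989)
(A + 59381)*(413034 + v) = (-34989 + 59381)*(413034 + 387235) = 24392*800269 = 19520161448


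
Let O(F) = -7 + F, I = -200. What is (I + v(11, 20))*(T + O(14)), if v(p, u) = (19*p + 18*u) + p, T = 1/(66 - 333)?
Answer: 709840/267 ≈ 2658.6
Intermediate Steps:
T = -1/267 (T = 1/(-267) = -1/267 ≈ -0.0037453)
v(p, u) = 18*u + 20*p (v(p, u) = (18*u + 19*p) + p = 18*u + 20*p)
(I + v(11, 20))*(T + O(14)) = (-200 + (18*20 + 20*11))*(-1/267 + (-7 + 14)) = (-200 + (360 + 220))*(-1/267 + 7) = (-200 + 580)*(1868/267) = 380*(1868/267) = 709840/267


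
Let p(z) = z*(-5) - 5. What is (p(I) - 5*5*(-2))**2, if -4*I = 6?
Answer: 11025/4 ≈ 2756.3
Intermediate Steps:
I = -3/2 (I = -1/4*6 = -3/2 ≈ -1.5000)
p(z) = -5 - 5*z (p(z) = -5*z - 5 = -5 - 5*z)
(p(I) - 5*5*(-2))**2 = ((-5 - 5*(-3/2)) - 5*5*(-2))**2 = ((-5 + 15/2) - 25*(-2))**2 = (5/2 + 50)**2 = (105/2)**2 = 11025/4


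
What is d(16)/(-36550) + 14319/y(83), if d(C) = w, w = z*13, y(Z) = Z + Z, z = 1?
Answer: 130839323/1516825 ≈ 86.259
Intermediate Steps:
y(Z) = 2*Z
w = 13 (w = 1*13 = 13)
d(C) = 13
d(16)/(-36550) + 14319/y(83) = 13/(-36550) + 14319/((2*83)) = 13*(-1/36550) + 14319/166 = -13/36550 + 14319*(1/166) = -13/36550 + 14319/166 = 130839323/1516825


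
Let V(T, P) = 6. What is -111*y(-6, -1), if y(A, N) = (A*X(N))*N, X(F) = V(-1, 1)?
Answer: -3996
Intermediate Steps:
X(F) = 6
y(A, N) = 6*A*N (y(A, N) = (A*6)*N = (6*A)*N = 6*A*N)
-111*y(-6, -1) = -666*(-6)*(-1) = -111*36 = -3996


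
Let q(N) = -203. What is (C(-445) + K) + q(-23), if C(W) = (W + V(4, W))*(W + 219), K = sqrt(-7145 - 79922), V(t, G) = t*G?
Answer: 502647 + I*sqrt(87067) ≈ 5.0265e+5 + 295.07*I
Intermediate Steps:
V(t, G) = G*t
K = I*sqrt(87067) (K = sqrt(-87067) = I*sqrt(87067) ≈ 295.07*I)
C(W) = 5*W*(219 + W) (C(W) = (W + W*4)*(W + 219) = (W + 4*W)*(219 + W) = (5*W)*(219 + W) = 5*W*(219 + W))
(C(-445) + K) + q(-23) = (5*(-445)*(219 - 445) + I*sqrt(87067)) - 203 = (5*(-445)*(-226) + I*sqrt(87067)) - 203 = (502850 + I*sqrt(87067)) - 203 = 502647 + I*sqrt(87067)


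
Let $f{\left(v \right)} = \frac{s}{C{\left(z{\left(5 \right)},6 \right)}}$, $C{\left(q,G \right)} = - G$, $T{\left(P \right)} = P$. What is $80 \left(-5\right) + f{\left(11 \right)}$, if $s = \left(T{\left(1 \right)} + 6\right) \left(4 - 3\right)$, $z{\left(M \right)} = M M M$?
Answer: $- \frac{2407}{6} \approx -401.17$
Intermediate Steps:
$z{\left(M \right)} = M^{3}$ ($z{\left(M \right)} = M^{2} M = M^{3}$)
$s = 7$ ($s = \left(1 + 6\right) \left(4 - 3\right) = 7 \cdot 1 = 7$)
$f{\left(v \right)} = - \frac{7}{6}$ ($f{\left(v \right)} = \frac{7}{\left(-1\right) 6} = \frac{7}{-6} = 7 \left(- \frac{1}{6}\right) = - \frac{7}{6}$)
$80 \left(-5\right) + f{\left(11 \right)} = 80 \left(-5\right) - \frac{7}{6} = -400 - \frac{7}{6} = - \frac{2407}{6}$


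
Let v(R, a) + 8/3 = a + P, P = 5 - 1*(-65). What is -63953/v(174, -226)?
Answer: 191859/476 ≈ 403.06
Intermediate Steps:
P = 70 (P = 5 + 65 = 70)
v(R, a) = 202/3 + a (v(R, a) = -8/3 + (a + 70) = -8/3 + (70 + a) = 202/3 + a)
-63953/v(174, -226) = -63953/(202/3 - 226) = -63953/(-476/3) = -63953*(-3/476) = 191859/476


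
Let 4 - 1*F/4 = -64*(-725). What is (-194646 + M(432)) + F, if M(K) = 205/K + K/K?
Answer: -164258723/432 ≈ -3.8023e+5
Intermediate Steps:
F = -185584 (F = 16 - (-256)*(-725) = 16 - 4*46400 = 16 - 185600 = -185584)
M(K) = 1 + 205/K (M(K) = 205/K + 1 = 1 + 205/K)
(-194646 + M(432)) + F = (-194646 + (205 + 432)/432) - 185584 = (-194646 + (1/432)*637) - 185584 = (-194646 + 637/432) - 185584 = -84086435/432 - 185584 = -164258723/432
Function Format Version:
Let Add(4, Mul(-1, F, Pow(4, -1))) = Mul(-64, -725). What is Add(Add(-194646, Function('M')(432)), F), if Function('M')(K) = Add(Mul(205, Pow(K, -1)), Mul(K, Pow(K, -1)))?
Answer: Rational(-164258723, 432) ≈ -3.8023e+5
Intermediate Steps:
F = -185584 (F = Add(16, Mul(-4, Mul(-64, -725))) = Add(16, Mul(-4, 46400)) = Add(16, -185600) = -185584)
Function('M')(K) = Add(1, Mul(205, Pow(K, -1))) (Function('M')(K) = Add(Mul(205, Pow(K, -1)), 1) = Add(1, Mul(205, Pow(K, -1))))
Add(Add(-194646, Function('M')(432)), F) = Add(Add(-194646, Mul(Pow(432, -1), Add(205, 432))), -185584) = Add(Add(-194646, Mul(Rational(1, 432), 637)), -185584) = Add(Add(-194646, Rational(637, 432)), -185584) = Add(Rational(-84086435, 432), -185584) = Rational(-164258723, 432)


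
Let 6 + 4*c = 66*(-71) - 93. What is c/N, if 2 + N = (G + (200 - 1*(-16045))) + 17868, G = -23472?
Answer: -4785/42556 ≈ -0.11244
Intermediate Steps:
c = -4785/4 (c = -3/2 + (66*(-71) - 93)/4 = -3/2 + (-4686 - 93)/4 = -3/2 + (¼)*(-4779) = -3/2 - 4779/4 = -4785/4 ≈ -1196.3)
N = 10639 (N = -2 + ((-23472 + (200 - 1*(-16045))) + 17868) = -2 + ((-23472 + (200 + 16045)) + 17868) = -2 + ((-23472 + 16245) + 17868) = -2 + (-7227 + 17868) = -2 + 10641 = 10639)
c/N = -4785/4/10639 = -4785/4*1/10639 = -4785/42556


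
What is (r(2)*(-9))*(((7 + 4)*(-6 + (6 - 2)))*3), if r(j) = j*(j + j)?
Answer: 4752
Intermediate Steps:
r(j) = 2*j² (r(j) = j*(2*j) = 2*j²)
(r(2)*(-9))*(((7 + 4)*(-6 + (6 - 2)))*3) = ((2*2²)*(-9))*(((7 + 4)*(-6 + (6 - 2)))*3) = ((2*4)*(-9))*((11*(-6 + 4))*3) = (8*(-9))*((11*(-2))*3) = -(-1584)*3 = -72*(-66) = 4752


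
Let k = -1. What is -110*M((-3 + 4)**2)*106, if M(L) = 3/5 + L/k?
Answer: 4664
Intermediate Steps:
M(L) = 3/5 - L (M(L) = 3/5 + L/(-1) = 3*(1/5) + L*(-1) = 3/5 - L)
-110*M((-3 + 4)**2)*106 = -110*(3/5 - (-3 + 4)**2)*106 = -110*(3/5 - 1*1**2)*106 = -110*(3/5 - 1*1)*106 = -110*(3/5 - 1)*106 = -110*(-2/5)*106 = 44*106 = 4664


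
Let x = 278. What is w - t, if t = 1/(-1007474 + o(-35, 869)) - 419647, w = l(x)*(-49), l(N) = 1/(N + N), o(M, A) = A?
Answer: 234864785926771/559672380 ≈ 4.1965e+5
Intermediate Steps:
l(N) = 1/(2*N)
w = -49/556 (w = ((½)/278)*(-49) = ((½)*(1/278))*(-49) = (1/556)*(-49) = -49/556 ≈ -0.088130)
t = -422418768436/1006605 (t = 1/(-1007474 + 869) - 419647 = 1/(-1006605) - 419647 = -1/1006605 - 419647 = -422418768436/1006605 ≈ -4.1965e+5)
w - t = -49/556 - 1*(-422418768436/1006605) = -49/556 + 422418768436/1006605 = 234864785926771/559672380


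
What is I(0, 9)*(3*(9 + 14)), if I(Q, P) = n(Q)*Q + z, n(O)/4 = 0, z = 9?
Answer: 621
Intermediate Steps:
n(O) = 0 (n(O) = 4*0 = 0)
I(Q, P) = 9 (I(Q, P) = 0*Q + 9 = 0 + 9 = 9)
I(0, 9)*(3*(9 + 14)) = 9*(3*(9 + 14)) = 9*(3*23) = 9*69 = 621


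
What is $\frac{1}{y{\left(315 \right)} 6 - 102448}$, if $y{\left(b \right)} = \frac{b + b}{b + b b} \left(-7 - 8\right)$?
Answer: $- \frac{79}{8093437} \approx -9.761 \cdot 10^{-6}$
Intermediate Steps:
$y{\left(b \right)} = - \frac{30 b}{b + b^{2}}$ ($y{\left(b \right)} = \frac{2 b}{b + b^{2}} \left(-15\right) = - \frac{30 b}{b + b^{2}}$)
$\frac{1}{y{\left(315 \right)} 6 - 102448} = \frac{1}{- \frac{30}{1 + 315} \cdot 6 - 102448} = \frac{1}{- \frac{30}{316} \cdot 6 - 102448} = \frac{1}{\left(-30\right) \frac{1}{316} \cdot 6 - 102448} = \frac{1}{\left(- \frac{15}{158}\right) 6 - 102448} = \frac{1}{- \frac{45}{79} - 102448} = \frac{1}{- \frac{8093437}{79}} = - \frac{79}{8093437}$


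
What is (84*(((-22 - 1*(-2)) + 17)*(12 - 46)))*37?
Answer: 317016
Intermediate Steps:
(84*(((-22 - 1*(-2)) + 17)*(12 - 46)))*37 = (84*(((-22 + 2) + 17)*(-34)))*37 = (84*((-20 + 17)*(-34)))*37 = (84*(-3*(-34)))*37 = (84*102)*37 = 8568*37 = 317016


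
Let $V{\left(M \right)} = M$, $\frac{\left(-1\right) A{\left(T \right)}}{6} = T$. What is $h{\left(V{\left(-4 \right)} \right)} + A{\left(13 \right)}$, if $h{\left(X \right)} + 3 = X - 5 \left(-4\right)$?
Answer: $-65$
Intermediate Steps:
$A{\left(T \right)} = - 6 T$
$h{\left(X \right)} = 17 + X$ ($h{\left(X \right)} = -3 + \left(X - 5 \left(-4\right)\right) = -3 + \left(X - -20\right) = -3 + \left(X + 20\right) = -3 + \left(20 + X\right) = 17 + X$)
$h{\left(V{\left(-4 \right)} \right)} + A{\left(13 \right)} = \left(17 - 4\right) - 78 = 13 - 78 = -65$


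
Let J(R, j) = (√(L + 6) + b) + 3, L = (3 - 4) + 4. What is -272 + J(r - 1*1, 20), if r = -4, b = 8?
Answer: -258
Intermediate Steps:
L = 3 (L = -1 + 4 = 3)
J(R, j) = 14 (J(R, j) = (√(3 + 6) + 8) + 3 = (√9 + 8) + 3 = (3 + 8) + 3 = 11 + 3 = 14)
-272 + J(r - 1*1, 20) = -272 + 14 = -258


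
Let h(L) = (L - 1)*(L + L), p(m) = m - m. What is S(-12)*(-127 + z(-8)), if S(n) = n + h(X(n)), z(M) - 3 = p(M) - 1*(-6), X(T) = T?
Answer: -35400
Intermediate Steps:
p(m) = 0
h(L) = 2*L*(-1 + L) (h(L) = (-1 + L)*(2*L) = 2*L*(-1 + L))
z(M) = 9 (z(M) = 3 + (0 - 1*(-6)) = 3 + (0 + 6) = 3 + 6 = 9)
S(n) = n + 2*n*(-1 + n)
S(-12)*(-127 + z(-8)) = (-12*(-1 + 2*(-12)))*(-127 + 9) = -12*(-1 - 24)*(-118) = -12*(-25)*(-118) = 300*(-118) = -35400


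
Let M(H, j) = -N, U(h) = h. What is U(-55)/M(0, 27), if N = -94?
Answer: -55/94 ≈ -0.58511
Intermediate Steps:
M(H, j) = 94 (M(H, j) = -1*(-94) = 94)
U(-55)/M(0, 27) = -55/94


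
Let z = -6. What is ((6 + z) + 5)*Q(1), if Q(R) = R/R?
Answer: 5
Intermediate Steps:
Q(R) = 1
((6 + z) + 5)*Q(1) = ((6 - 6) + 5)*1 = (0 + 5)*1 = 5*1 = 5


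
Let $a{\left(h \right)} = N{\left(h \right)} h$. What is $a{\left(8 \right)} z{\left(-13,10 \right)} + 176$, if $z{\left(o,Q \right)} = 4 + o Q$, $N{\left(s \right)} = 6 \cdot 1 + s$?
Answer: $-13936$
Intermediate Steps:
$N{\left(s \right)} = 6 + s$
$a{\left(h \right)} = h \left(6 + h\right)$ ($a{\left(h \right)} = \left(6 + h\right) h = h \left(6 + h\right)$)
$z{\left(o,Q \right)} = 4 + Q o$
$a{\left(8 \right)} z{\left(-13,10 \right)} + 176 = 8 \left(6 + 8\right) \left(4 + 10 \left(-13\right)\right) + 176 = 8 \cdot 14 \left(4 - 130\right) + 176 = 112 \left(-126\right) + 176 = -14112 + 176 = -13936$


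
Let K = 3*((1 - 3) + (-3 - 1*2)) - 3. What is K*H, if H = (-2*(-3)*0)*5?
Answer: 0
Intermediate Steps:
K = -24 (K = 3*(-2 + (-3 - 2)) - 3 = 3*(-2 - 5) - 3 = 3*(-7) - 3 = -21 - 3 = -24)
H = 0 (H = (6*0)*5 = 0*5 = 0)
K*H = -24*0 = 0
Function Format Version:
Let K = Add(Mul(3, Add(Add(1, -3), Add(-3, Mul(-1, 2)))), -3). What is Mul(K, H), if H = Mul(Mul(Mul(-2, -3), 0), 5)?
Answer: 0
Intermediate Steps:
K = -24 (K = Add(Mul(3, Add(-2, Add(-3, -2))), -3) = Add(Mul(3, Add(-2, -5)), -3) = Add(Mul(3, -7), -3) = Add(-21, -3) = -24)
H = 0 (H = Mul(Mul(6, 0), 5) = Mul(0, 5) = 0)
Mul(K, H) = Mul(-24, 0) = 0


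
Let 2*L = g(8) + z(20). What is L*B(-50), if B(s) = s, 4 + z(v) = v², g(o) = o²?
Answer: -11500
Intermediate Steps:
z(v) = -4 + v²
L = 230 (L = (8² + (-4 + 20²))/2 = (64 + (-4 + 400))/2 = (64 + 396)/2 = (½)*460 = 230)
L*B(-50) = 230*(-50) = -11500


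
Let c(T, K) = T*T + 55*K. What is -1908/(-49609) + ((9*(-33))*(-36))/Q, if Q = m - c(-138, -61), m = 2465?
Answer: -2215737/2877322 ≈ -0.77007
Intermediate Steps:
c(T, K) = T² + 55*K
Q = -13224 (Q = 2465 - ((-138)² + 55*(-61)) = 2465 - (19044 - 3355) = 2465 - 1*15689 = 2465 - 15689 = -13224)
-1908/(-49609) + ((9*(-33))*(-36))/Q = -1908/(-49609) + ((9*(-33))*(-36))/(-13224) = -1908*(-1/49609) - 297*(-36)*(-1/13224) = 1908/49609 + 10692*(-1/13224) = 1908/49609 - 891/1102 = -2215737/2877322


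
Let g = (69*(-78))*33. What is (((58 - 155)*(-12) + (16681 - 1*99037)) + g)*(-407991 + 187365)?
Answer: 57097567548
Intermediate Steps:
g = -177606 (g = -5382*33 = -177606)
(((58 - 155)*(-12) + (16681 - 1*99037)) + g)*(-407991 + 187365) = (((58 - 155)*(-12) + (16681 - 1*99037)) - 177606)*(-407991 + 187365) = ((-97*(-12) + (16681 - 99037)) - 177606)*(-220626) = ((1164 - 82356) - 177606)*(-220626) = (-81192 - 177606)*(-220626) = -258798*(-220626) = 57097567548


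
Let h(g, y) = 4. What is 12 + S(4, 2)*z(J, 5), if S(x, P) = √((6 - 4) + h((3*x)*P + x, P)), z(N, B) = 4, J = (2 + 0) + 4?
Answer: 12 + 4*√6 ≈ 21.798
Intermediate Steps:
J = 6 (J = 2 + 4 = 6)
S(x, P) = √6 (S(x, P) = √((6 - 4) + 4) = √(2 + 4) = √6)
12 + S(4, 2)*z(J, 5) = 12 + √6*4 = 12 + 4*√6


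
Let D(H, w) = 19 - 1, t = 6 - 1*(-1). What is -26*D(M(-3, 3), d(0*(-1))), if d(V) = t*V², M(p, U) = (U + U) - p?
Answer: -468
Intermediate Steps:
t = 7 (t = 6 + 1 = 7)
M(p, U) = -p + 2*U (M(p, U) = 2*U - p = -p + 2*U)
d(V) = 7*V²
D(H, w) = 18
-26*D(M(-3, 3), d(0*(-1))) = -26*18 = -468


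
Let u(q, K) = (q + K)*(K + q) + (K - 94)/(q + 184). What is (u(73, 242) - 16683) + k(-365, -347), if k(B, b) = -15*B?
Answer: 22620517/257 ≈ 88018.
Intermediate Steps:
u(q, K) = (K + q)² + (-94 + K)/(184 + q) (u(q, K) = (K + q)*(K + q) + (-94 + K)/(184 + q) = (K + q)² + (-94 + K)/(184 + q))
(u(73, 242) - 16683) + k(-365, -347) = ((-94 + 242 + 184*(242 + 73)² + 73*(242 + 73)²)/(184 + 73) - 16683) - 15*(-365) = ((-94 + 242 + 184*315² + 73*315²)/257 - 16683) + 5475 = ((-94 + 242 + 184*99225 + 73*99225)/257 - 16683) + 5475 = ((-94 + 242 + 18257400 + 7243425)/257 - 16683) + 5475 = ((1/257)*25500973 - 16683) + 5475 = (25500973/257 - 16683) + 5475 = 21213442/257 + 5475 = 22620517/257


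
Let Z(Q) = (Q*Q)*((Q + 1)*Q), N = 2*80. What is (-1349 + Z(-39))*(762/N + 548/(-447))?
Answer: 284901442991/35760 ≈ 7.9670e+6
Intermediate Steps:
N = 160
Z(Q) = Q³*(1 + Q) (Z(Q) = Q²*((1 + Q)*Q) = Q²*(Q*(1 + Q)) = Q³*(1 + Q))
(-1349 + Z(-39))*(762/N + 548/(-447)) = (-1349 + (-39)³*(1 - 39))*(762/160 + 548/(-447)) = (-1349 - 59319*(-38))*(762*(1/160) + 548*(-1/447)) = (-1349 + 2254122)*(381/80 - 548/447) = 2252773*(126467/35760) = 284901442991/35760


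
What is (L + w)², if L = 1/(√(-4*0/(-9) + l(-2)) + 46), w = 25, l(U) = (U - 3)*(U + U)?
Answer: (26223 - √5)²/1098304 ≈ 625.99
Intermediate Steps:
l(U) = 2*U*(-3 + U) (l(U) = (-3 + U)*(2*U) = 2*U*(-3 + U))
L = 1/(46 + 2*√5) (L = 1/(√(-4*0/(-9) + 2*(-2)*(-3 - 2)) + 46) = 1/(√(0*(-⅑) + 2*(-2)*(-5)) + 46) = 1/(√(0 + 20) + 46) = 1/(√20 + 46) = 1/(2*√5 + 46) = 1/(46 + 2*√5) ≈ 0.019813)
(L + w)² = ((23/1048 - √5/1048) + 25)² = (26223/1048 - √5/1048)²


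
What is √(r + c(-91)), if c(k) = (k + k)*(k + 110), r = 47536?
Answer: √44078 ≈ 209.95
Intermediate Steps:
c(k) = 2*k*(110 + k) (c(k) = (2*k)*(110 + k) = 2*k*(110 + k))
√(r + c(-91)) = √(47536 + 2*(-91)*(110 - 91)) = √(47536 + 2*(-91)*19) = √(47536 - 3458) = √44078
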